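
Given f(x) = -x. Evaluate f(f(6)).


6


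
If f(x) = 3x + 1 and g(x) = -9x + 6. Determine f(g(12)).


g(12) = -102
f(-102) = -305

-305


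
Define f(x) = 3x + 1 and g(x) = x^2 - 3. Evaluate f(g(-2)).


g(-2) = 1
f(1) = 4

4


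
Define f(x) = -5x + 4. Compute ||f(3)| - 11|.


f(3) = -11
|-11| = 11
|11 - 11| = 0

0


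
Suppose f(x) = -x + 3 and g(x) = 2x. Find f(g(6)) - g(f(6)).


f(g(6)) = -9
g(f(6)) = -6
Difference = -3

-3


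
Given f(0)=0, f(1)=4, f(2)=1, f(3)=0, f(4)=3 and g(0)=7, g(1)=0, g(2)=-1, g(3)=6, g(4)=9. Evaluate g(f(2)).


f(2) = 1
g(1) = 0

0


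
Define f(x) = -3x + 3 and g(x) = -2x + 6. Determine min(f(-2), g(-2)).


f(-2) = 9
g(-2) = 10
min = 9

9


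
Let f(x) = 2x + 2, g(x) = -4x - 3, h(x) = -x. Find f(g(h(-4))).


-36


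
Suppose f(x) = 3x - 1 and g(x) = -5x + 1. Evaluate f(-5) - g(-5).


f(-5) = -16
g(-5) = 26
Difference = -42

-42


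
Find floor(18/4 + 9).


18/4 = 4.5
4.5 + 9 = 13.5
floor(13.5) = 13

13


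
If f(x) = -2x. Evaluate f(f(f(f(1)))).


f(1) = -2
f(-2) = 4
f(4) = -8
f(-8) = 16

16


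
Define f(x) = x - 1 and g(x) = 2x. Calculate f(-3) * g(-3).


f(-3) = -4
g(-3) = -6
Product = 24

24


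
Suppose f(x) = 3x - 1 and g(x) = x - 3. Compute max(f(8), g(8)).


23


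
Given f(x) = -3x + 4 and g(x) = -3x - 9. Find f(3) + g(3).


f(3) = -5
g(3) = -18
Sum = -23

-23


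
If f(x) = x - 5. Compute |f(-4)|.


f(-4) = -9
|-9| = 9

9


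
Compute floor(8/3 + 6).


8/3 = 2.6667
2.6667 + 6 = 8.6667
floor(8.6667) = 8

8


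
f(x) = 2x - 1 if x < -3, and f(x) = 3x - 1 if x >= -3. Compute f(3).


3 satisfies x >= -3
f(3) = 8

8


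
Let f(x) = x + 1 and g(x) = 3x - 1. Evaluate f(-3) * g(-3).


f(-3) = -2
g(-3) = -10
Product = 20

20


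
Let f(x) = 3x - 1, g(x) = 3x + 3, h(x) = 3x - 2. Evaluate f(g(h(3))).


h(3) = 7
g(7) = 24
f(24) = 71

71


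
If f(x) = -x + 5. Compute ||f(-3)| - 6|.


f(-3) = 8
|8| = 8
|8 - 6| = 2

2


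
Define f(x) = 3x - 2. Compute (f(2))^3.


64


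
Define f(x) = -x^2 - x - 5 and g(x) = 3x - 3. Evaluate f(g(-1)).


g(-1) = -6
f(-6) = (-1)*(-6)^2 - 1*(-6) - 5 = -35

-35


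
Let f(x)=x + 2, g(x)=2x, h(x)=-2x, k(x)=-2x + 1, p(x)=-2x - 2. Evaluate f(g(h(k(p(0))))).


p(0) = -2
k(-2) = 5
h(5) = -10
g(-10) = -20
f(-20) = -18

-18


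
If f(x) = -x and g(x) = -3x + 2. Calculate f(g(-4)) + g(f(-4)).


-24


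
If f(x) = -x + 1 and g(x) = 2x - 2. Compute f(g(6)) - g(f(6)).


f(g(6)) = -9
g(f(6)) = -12
Difference = 3

3


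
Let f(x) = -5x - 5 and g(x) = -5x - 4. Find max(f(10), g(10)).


f(10) = -55
g(10) = -54
max = -54

-54


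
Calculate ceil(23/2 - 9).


23/2 = 11.5
11.5 - 9 = 2.5
ceil(2.5) = 3

3


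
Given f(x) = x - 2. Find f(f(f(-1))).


f(-1) = -3
f(-3) = -5
f(-5) = -7

-7


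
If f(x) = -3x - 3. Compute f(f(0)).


f(0) = -3
f(-3) = 6

6


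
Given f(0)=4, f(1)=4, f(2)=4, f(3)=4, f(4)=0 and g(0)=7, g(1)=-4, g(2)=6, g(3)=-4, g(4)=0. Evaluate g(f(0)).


f(0) = 4
g(4) = 0

0


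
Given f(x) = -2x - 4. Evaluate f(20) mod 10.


f(20) = -44
-44 mod 10 = 6

6


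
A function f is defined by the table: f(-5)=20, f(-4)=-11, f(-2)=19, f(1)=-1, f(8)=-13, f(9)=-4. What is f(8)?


Reading from the table at x = 8

-13


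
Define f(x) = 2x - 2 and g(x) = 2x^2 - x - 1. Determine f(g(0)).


g(0) = -1
f(-1) = -4

-4


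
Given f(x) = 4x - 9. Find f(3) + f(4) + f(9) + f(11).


72


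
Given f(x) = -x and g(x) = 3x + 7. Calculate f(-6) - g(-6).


f(-6) = 6
g(-6) = -11
Difference = 17

17


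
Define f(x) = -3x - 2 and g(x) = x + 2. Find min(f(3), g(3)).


f(3) = -11
g(3) = 5
min = -11

-11


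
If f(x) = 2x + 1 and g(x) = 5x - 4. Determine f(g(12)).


g(12) = 56
f(56) = 113

113


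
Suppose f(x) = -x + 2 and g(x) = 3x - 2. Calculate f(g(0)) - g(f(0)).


f(g(0)) = 4
g(f(0)) = 4
Difference = 0

0


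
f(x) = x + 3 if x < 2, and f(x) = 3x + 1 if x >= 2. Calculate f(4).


13


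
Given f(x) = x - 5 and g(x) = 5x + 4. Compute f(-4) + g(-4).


-25


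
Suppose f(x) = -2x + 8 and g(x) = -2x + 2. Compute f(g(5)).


g(5) = -8
f(-8) = 24

24


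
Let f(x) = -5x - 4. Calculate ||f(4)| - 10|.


f(4) = -24
|-24| = 24
|24 - 10| = 14

14


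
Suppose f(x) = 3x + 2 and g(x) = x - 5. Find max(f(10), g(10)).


f(10) = 32
g(10) = 5
max = 32

32


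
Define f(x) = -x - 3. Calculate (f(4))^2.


f(4) = -7
(-7)^2 = 49

49


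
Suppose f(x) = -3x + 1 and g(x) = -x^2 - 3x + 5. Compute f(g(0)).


-14


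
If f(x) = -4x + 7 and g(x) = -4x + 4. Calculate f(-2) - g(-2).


3


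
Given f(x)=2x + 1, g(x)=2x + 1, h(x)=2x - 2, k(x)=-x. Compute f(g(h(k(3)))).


k(3) = -3
h(-3) = -8
g(-8) = -15
f(-15) = -29

-29


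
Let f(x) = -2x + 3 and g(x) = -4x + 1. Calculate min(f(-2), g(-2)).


f(-2) = 7
g(-2) = 9
min = 7

7


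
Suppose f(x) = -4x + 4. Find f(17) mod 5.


f(17) = -64
-64 mod 5 = 1

1


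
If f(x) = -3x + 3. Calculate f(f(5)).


39


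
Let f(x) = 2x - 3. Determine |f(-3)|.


f(-3) = -9
|-9| = 9

9


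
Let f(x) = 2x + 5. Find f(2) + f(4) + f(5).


37


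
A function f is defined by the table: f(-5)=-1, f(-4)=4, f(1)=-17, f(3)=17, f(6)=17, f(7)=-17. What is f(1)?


Reading from the table at x = 1

-17


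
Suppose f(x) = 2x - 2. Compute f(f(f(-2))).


f(-2) = -6
f(-6) = -14
f(-14) = -30

-30


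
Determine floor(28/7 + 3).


28/7 = 4
4 + 3 = 7
floor(7) = 7

7


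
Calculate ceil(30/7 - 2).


30/7 = 4.2857
4.2857 - 2 = 2.2857
ceil(2.2857) = 3

3


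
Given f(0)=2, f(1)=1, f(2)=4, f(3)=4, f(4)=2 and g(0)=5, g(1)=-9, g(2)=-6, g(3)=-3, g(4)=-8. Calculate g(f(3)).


f(3) = 4
g(4) = -8

-8


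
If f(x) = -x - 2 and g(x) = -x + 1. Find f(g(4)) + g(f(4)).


8


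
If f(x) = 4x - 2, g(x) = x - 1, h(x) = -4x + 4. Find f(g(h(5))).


h(5) = -16
g(-16) = -17
f(-17) = -70

-70


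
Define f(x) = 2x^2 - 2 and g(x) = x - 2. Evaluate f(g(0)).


g(0) = -2
f(-2) = 2*(-2)^2 - 2 = 6

6


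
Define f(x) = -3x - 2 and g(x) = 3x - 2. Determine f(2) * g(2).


-32


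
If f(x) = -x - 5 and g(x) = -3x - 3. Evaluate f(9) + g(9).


f(9) = -14
g(9) = -30
Sum = -44

-44


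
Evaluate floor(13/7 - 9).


13/7 = 1.8571
1.8571 - 9 = -7.1429
floor(-7.1429) = -8

-8


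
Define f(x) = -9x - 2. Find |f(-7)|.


f(-7) = 61
|61| = 61

61


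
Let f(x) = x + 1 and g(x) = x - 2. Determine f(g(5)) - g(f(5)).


f(g(5)) = 4
g(f(5)) = 4
Difference = 0

0


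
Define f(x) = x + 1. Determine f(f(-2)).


0


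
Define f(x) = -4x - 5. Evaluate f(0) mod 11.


f(0) = -5
-5 mod 11 = 6

6


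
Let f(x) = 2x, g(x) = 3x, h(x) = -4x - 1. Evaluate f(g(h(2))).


h(2) = -9
g(-9) = -27
f(-27) = -54

-54


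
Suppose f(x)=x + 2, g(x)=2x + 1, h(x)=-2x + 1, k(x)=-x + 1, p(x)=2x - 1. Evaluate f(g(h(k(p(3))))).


21


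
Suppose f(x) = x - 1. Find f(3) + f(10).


f(3) = 2
f(10) = 9
Sum = 11

11


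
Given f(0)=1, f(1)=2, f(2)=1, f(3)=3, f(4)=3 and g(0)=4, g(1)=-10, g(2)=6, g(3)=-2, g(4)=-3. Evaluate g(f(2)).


-10


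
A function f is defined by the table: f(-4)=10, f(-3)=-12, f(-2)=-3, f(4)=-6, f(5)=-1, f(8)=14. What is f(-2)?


Reading from the table at x = -2

-3


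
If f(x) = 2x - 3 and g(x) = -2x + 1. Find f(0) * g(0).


-3


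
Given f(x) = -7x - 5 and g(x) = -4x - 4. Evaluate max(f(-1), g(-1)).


f(-1) = 2
g(-1) = 0
max = 2

2


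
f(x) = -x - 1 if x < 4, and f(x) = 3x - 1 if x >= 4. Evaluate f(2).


-3


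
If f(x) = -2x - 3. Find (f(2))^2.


f(2) = -7
(-7)^2 = 49

49


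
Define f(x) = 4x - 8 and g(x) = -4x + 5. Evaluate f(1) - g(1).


f(1) = -4
g(1) = 1
Difference = -5

-5


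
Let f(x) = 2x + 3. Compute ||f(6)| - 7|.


f(6) = 15
|15| = 15
|15 - 7| = 8

8


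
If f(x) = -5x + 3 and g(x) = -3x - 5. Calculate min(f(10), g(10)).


f(10) = -47
g(10) = -35
min = -47

-47


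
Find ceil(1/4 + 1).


1/4 = 0.25
0.25 + 1 = 1.25
ceil(1.25) = 2

2


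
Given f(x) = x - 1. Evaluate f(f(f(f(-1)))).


f(-1) = -2
f(-2) = -3
f(-3) = -4
f(-4) = -5

-5


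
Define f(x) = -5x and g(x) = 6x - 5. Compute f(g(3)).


g(3) = 13
f(13) = -65

-65


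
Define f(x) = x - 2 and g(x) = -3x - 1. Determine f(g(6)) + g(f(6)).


f(g(6)) = -21
g(f(6)) = -13
Sum = -34

-34


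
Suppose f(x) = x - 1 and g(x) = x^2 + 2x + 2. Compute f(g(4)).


g(4) = 26
f(26) = 25

25


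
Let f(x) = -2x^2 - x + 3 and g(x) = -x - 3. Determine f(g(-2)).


g(-2) = -1
f(-1) = (-2)*(-1)^2 - 1*(-1) + 3 = 2

2


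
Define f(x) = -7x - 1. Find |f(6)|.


f(6) = -43
|-43| = 43

43


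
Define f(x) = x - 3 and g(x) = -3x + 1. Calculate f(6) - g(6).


20


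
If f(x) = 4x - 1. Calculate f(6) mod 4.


f(6) = 23
23 mod 4 = 3

3


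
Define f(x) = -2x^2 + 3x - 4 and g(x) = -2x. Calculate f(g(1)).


g(1) = -2
f(-2) = (-2)*(-2)^2 + 3*(-2) - 4 = -18

-18


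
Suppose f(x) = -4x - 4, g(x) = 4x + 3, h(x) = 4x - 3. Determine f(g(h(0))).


32


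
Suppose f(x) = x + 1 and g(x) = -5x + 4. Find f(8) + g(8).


f(8) = 9
g(8) = -36
Sum = -27

-27


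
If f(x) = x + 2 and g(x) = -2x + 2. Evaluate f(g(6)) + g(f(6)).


f(g(6)) = -8
g(f(6)) = -14
Sum = -22

-22


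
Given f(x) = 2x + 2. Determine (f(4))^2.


f(4) = 10
(10)^2 = 100

100


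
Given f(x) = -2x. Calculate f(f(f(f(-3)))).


f(-3) = 6
f(6) = -12
f(-12) = 24
f(24) = -48

-48


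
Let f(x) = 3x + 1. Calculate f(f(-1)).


-5


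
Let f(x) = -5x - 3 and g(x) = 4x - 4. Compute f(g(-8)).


g(-8) = -36
f(-36) = 177

177


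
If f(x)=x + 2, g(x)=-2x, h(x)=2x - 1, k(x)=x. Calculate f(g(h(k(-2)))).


k(-2) = -2
h(-2) = -5
g(-5) = 10
f(10) = 12

12


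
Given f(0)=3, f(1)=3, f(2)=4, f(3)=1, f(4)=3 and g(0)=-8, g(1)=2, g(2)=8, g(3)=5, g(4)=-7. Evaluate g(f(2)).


f(2) = 4
g(4) = -7

-7


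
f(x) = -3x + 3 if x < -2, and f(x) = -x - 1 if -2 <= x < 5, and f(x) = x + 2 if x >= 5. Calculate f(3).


-4


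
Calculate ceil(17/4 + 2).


7


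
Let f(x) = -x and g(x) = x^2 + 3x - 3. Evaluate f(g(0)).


g(0) = -3
f(-3) = 3

3


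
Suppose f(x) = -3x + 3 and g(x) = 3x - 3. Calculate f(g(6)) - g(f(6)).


f(g(6)) = -42
g(f(6)) = -48
Difference = 6

6


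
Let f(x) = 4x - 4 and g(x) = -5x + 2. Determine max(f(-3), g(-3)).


17


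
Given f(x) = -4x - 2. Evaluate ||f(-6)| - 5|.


f(-6) = 22
|22| = 22
|22 - 5| = 17

17


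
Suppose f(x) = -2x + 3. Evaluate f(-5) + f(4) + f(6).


-1


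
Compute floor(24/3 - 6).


24/3 = 8
8 - 6 = 2
floor(2) = 2

2


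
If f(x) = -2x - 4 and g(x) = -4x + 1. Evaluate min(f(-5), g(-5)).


f(-5) = 6
g(-5) = 21
min = 6

6


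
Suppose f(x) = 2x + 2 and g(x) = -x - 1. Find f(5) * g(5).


f(5) = 12
g(5) = -6
Product = -72

-72


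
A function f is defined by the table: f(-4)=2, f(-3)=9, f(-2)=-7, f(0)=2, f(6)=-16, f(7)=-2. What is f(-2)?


Reading from the table at x = -2

-7


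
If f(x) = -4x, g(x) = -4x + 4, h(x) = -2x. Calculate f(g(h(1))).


h(1) = -2
g(-2) = 12
f(12) = -48

-48


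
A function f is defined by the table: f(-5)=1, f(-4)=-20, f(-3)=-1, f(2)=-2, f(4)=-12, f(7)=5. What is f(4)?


Reading from the table at x = 4

-12


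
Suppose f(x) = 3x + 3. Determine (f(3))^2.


f(3) = 12
(12)^2 = 144

144


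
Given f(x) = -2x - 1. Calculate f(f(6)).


f(6) = -13
f(-13) = 25

25


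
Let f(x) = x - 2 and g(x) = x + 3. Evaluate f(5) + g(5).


f(5) = 3
g(5) = 8
Sum = 11

11


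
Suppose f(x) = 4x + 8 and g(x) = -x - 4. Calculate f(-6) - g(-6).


-18


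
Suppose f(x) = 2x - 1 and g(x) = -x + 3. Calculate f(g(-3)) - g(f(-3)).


f(g(-3)) = 11
g(f(-3)) = 10
Difference = 1

1


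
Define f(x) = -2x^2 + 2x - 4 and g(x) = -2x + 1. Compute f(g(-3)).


-88


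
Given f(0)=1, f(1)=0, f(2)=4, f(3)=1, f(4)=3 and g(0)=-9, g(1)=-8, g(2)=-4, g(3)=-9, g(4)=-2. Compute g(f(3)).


-8


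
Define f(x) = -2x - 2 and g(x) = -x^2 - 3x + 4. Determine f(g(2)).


g(2) = -6
f(-6) = 10

10


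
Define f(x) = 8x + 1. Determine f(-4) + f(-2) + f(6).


f(-4) = -31
f(-2) = -15
f(6) = 49
Sum = 3

3


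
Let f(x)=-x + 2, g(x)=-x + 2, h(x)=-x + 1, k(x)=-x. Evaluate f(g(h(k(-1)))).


k(-1) = 1
h(1) = 0
g(0) = 2
f(2) = 0

0


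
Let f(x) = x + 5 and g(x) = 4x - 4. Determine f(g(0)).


g(0) = -4
f(-4) = 1

1


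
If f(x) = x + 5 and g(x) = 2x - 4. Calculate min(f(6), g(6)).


8


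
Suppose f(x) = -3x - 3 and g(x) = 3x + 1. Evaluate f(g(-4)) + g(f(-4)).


f(g(-4)) = 30
g(f(-4)) = 28
Sum = 58

58


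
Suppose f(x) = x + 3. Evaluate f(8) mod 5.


f(8) = 11
11 mod 5 = 1

1


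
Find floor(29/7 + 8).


29/7 = 4.1429
4.1429 + 8 = 12.1429
floor(12.1429) = 12

12


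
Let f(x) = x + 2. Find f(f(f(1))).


f(1) = 3
f(3) = 5
f(5) = 7

7


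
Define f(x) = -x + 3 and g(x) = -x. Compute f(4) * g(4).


f(4) = -1
g(4) = -4
Product = 4

4


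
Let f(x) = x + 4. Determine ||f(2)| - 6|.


f(2) = 6
|6| = 6
|6 - 6| = 0

0


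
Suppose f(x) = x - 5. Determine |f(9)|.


f(9) = 4
|4| = 4

4


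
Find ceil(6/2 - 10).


6/2 = 3
3 - 10 = -7
ceil(-7) = -7

-7


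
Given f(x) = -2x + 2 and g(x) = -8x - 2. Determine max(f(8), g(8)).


f(8) = -14
g(8) = -66
max = -14

-14


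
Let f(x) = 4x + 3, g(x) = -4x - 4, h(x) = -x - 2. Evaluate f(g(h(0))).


19


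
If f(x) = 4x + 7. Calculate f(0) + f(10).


f(0) = 7
f(10) = 47
Sum = 54

54


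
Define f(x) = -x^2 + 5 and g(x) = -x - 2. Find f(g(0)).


g(0) = -2
f(-2) = (-1)*(-2)^2 + 5 = 1

1


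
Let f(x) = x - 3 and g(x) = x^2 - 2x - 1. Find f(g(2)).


g(2) = -1
f(-1) = -4

-4


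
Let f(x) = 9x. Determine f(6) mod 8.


f(6) = 54
54 mod 8 = 6

6


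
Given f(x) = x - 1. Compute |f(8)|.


f(8) = 7
|7| = 7

7


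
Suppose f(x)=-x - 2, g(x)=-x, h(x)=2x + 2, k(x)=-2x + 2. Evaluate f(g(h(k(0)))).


k(0) = 2
h(2) = 6
g(6) = -6
f(-6) = 4

4


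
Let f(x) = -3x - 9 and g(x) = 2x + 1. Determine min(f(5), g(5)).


f(5) = -24
g(5) = 11
min = -24

-24


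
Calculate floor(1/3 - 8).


1/3 = 0.3333
0.3333 - 8 = -7.6667
floor(-7.6667) = -8

-8


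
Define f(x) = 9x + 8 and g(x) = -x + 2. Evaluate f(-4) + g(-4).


f(-4) = -28
g(-4) = 6
Sum = -22

-22


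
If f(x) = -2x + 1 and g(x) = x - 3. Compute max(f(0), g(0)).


f(0) = 1
g(0) = -3
max = 1

1


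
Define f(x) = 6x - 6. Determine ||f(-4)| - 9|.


21


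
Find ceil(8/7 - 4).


-2


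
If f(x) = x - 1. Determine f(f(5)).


f(5) = 4
f(4) = 3

3


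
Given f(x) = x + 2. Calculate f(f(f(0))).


f(0) = 2
f(2) = 4
f(4) = 6

6


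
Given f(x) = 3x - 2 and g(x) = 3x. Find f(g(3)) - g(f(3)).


f(g(3)) = 25
g(f(3)) = 21
Difference = 4

4


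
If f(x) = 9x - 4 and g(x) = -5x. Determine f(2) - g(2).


24


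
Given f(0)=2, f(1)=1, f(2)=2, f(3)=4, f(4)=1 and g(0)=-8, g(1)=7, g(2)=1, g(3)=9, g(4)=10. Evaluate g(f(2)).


f(2) = 2
g(2) = 1

1


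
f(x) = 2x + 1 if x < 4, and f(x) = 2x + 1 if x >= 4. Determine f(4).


4 satisfies x >= 4
f(4) = 9

9


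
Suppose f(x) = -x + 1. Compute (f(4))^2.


9


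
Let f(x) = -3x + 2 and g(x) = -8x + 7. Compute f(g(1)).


g(1) = -1
f(-1) = 5

5


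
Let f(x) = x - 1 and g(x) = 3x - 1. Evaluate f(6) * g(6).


f(6) = 5
g(6) = 17
Product = 85

85


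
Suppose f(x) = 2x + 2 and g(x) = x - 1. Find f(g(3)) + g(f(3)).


f(g(3)) = 6
g(f(3)) = 7
Sum = 13

13


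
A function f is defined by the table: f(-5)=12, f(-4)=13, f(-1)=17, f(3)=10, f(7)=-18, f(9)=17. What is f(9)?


Reading from the table at x = 9

17


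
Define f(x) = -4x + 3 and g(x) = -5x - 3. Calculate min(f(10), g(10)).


f(10) = -37
g(10) = -53
min = -53

-53


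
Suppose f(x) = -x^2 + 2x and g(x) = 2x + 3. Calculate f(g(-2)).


-3


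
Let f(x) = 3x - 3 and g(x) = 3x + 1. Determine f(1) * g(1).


f(1) = 0
g(1) = 4
Product = 0

0


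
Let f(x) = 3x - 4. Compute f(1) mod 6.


f(1) = -1
-1 mod 6 = 5

5


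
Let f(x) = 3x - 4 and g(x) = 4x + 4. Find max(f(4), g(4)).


20


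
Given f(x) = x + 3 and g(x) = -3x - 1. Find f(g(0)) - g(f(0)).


f(g(0)) = 2
g(f(0)) = -10
Difference = 12

12


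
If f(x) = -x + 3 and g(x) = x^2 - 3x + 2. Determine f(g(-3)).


g(-3) = 20
f(20) = -17

-17


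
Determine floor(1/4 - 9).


-9


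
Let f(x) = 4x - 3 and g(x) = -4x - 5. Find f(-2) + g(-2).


f(-2) = -11
g(-2) = 3
Sum = -8

-8


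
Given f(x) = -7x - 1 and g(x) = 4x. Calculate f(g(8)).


g(8) = 32
f(32) = -225

-225


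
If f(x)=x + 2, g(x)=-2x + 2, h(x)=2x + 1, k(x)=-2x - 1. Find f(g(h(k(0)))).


k(0) = -1
h(-1) = -1
g(-1) = 4
f(4) = 6

6


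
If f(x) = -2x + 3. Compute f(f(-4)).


f(-4) = 11
f(11) = -19

-19


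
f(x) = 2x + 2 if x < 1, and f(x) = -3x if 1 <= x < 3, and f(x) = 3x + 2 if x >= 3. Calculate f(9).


9 satisfies x >= 3
f(9) = 29

29


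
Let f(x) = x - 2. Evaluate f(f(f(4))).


f(4) = 2
f(2) = 0
f(0) = -2

-2


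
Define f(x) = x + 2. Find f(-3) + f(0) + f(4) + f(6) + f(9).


f(-3) = -1
f(0) = 2
f(4) = 6
f(6) = 8
f(9) = 11
Sum = 26

26


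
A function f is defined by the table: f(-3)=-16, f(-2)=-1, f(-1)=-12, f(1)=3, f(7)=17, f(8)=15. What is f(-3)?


-16


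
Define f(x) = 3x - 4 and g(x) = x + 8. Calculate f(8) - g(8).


f(8) = 20
g(8) = 16
Difference = 4

4


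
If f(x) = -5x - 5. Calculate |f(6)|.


f(6) = -35
|-35| = 35

35


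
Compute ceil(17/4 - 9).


17/4 = 4.25
4.25 - 9 = -4.75
ceil(-4.75) = -4

-4


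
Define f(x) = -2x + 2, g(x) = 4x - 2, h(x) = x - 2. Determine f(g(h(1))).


h(1) = -1
g(-1) = -6
f(-6) = 14

14


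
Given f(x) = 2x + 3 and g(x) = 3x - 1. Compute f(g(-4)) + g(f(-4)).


f(g(-4)) = -23
g(f(-4)) = -16
Sum = -39

-39


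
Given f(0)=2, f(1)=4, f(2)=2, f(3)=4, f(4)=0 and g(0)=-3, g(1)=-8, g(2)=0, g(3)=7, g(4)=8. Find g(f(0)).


0


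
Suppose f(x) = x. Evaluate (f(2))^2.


f(2) = 2
(2)^2 = 4

4


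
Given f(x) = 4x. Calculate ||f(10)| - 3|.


37


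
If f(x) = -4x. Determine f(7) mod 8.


4


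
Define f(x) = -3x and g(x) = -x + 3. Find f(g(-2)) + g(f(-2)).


f(g(-2)) = -15
g(f(-2)) = -3
Sum = -18

-18


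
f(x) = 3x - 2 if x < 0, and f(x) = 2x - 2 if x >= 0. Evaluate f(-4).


-4 satisfies x < 0
f(-4) = -14

-14


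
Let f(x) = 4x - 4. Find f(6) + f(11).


f(6) = 20
f(11) = 40
Sum = 60

60


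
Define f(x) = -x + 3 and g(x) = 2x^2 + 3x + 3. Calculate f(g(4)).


g(4) = 47
f(47) = -44

-44


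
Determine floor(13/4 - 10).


-7


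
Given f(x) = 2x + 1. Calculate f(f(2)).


f(2) = 5
f(5) = 11

11


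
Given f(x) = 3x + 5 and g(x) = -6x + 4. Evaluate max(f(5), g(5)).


f(5) = 20
g(5) = -26
max = 20

20


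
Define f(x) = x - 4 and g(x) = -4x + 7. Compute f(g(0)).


3


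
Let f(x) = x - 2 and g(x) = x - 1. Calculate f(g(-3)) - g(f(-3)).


f(g(-3)) = -6
g(f(-3)) = -6
Difference = 0

0


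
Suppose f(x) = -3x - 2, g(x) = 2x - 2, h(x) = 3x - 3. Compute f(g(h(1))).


h(1) = 0
g(0) = -2
f(-2) = 4

4


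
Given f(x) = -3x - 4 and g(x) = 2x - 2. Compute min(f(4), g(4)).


f(4) = -16
g(4) = 6
min = -16

-16


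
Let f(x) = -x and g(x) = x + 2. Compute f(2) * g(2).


f(2) = -2
g(2) = 4
Product = -8

-8


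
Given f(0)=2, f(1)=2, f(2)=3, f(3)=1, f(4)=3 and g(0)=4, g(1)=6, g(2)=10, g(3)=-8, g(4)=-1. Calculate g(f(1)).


f(1) = 2
g(2) = 10

10


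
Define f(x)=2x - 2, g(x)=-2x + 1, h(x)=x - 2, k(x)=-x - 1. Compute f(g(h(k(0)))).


12


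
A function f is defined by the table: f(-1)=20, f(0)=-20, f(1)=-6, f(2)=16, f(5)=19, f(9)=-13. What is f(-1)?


Reading from the table at x = -1

20


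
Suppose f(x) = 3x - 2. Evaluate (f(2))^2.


f(2) = 4
(4)^2 = 16

16


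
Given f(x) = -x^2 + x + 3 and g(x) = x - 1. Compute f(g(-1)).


g(-1) = -2
f(-2) = (-1)*(-2)^2 + 1*(-2) + 3 = -3

-3


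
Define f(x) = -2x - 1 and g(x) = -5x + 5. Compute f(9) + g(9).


f(9) = -19
g(9) = -40
Sum = -59

-59


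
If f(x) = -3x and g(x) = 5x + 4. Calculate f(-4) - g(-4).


f(-4) = 12
g(-4) = -16
Difference = 28

28


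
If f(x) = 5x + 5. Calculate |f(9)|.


f(9) = 50
|50| = 50

50


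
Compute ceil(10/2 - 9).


10/2 = 5
5 - 9 = -4
ceil(-4) = -4

-4


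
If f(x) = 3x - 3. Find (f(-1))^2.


f(-1) = -6
(-6)^2 = 36

36


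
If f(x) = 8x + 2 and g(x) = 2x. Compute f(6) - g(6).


f(6) = 50
g(6) = 12
Difference = 38

38


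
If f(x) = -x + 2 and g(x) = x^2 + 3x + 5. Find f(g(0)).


g(0) = 5
f(5) = -3

-3


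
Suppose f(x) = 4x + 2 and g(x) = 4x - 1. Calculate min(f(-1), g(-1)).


f(-1) = -2
g(-1) = -5
min = -5

-5


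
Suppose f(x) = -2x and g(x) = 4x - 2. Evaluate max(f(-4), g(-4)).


8


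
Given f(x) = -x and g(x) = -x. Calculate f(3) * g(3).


9


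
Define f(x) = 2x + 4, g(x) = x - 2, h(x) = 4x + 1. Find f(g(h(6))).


h(6) = 25
g(25) = 23
f(23) = 50

50


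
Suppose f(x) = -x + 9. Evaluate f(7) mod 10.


f(7) = 2
2 mod 10 = 2

2


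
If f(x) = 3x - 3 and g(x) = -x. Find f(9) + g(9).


f(9) = 24
g(9) = -9
Sum = 15

15


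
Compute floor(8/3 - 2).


8/3 = 2.6667
2.6667 - 2 = 0.6667
floor(0.6667) = 0

0


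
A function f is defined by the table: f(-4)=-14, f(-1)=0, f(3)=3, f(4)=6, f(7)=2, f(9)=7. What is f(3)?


Reading from the table at x = 3

3


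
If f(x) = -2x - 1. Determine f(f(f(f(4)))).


f(4) = -9
f(-9) = 17
f(17) = -35
f(-35) = 69

69


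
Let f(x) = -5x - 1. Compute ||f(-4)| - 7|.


12


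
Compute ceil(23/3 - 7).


23/3 = 7.6667
7.6667 - 7 = 0.6667
ceil(0.6667) = 1

1


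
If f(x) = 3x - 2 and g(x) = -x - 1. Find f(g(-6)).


g(-6) = 5
f(5) = 13

13


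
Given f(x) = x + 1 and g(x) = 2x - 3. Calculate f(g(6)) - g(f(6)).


f(g(6)) = 10
g(f(6)) = 11
Difference = -1

-1


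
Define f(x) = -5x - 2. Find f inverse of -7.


Solve -5x - 2 = -7
x = (-7 + 2) / (-5) = 1

1


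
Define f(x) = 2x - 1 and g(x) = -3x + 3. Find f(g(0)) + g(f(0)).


11


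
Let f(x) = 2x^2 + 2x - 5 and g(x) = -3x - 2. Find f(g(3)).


g(3) = -11
f(-11) = 2*(-11)^2 + 2*(-11) - 5 = 215

215


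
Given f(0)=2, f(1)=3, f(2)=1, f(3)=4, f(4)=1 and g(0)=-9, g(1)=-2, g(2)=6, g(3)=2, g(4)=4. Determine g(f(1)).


2


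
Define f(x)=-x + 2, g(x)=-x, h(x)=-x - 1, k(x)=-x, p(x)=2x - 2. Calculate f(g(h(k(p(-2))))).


p(-2) = -6
k(-6) = 6
h(6) = -7
g(-7) = 7
f(7) = -5

-5


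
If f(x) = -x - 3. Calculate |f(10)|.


13


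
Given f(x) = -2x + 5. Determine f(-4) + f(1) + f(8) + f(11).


f(-4) = 13
f(1) = 3
f(8) = -11
f(11) = -17
Sum = -12

-12


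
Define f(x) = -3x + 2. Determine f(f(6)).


50


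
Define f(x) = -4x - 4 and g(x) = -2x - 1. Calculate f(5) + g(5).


f(5) = -24
g(5) = -11
Sum = -35

-35


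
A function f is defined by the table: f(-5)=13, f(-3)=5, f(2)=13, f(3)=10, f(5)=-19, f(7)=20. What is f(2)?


Reading from the table at x = 2

13


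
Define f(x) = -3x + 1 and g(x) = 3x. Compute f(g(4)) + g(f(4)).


f(g(4)) = -35
g(f(4)) = -33
Sum = -68

-68


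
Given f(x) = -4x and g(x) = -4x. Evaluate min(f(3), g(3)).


f(3) = -12
g(3) = -12
min = -12

-12


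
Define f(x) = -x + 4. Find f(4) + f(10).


f(4) = 0
f(10) = -6
Sum = -6

-6


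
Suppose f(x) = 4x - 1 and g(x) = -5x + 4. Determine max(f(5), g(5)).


f(5) = 19
g(5) = -21
max = 19

19


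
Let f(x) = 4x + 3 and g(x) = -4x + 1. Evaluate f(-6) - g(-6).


-46


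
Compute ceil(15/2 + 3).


15/2 = 7.5
7.5 + 3 = 10.5
ceil(10.5) = 11

11


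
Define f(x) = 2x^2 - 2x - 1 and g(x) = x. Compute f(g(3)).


g(3) = 3
f(3) = 2*(3)^2 - 2*(3) - 1 = 11

11


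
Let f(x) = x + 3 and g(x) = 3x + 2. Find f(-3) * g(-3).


f(-3) = 0
g(-3) = -7
Product = 0

0


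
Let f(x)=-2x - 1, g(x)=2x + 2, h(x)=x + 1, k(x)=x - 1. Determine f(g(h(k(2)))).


k(2) = 1
h(1) = 2
g(2) = 6
f(6) = -13

-13


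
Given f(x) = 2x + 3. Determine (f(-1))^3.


f(-1) = 1
(1)^3 = 1

1


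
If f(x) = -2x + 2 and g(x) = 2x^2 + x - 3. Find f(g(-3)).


g(-3) = 12
f(12) = -22

-22


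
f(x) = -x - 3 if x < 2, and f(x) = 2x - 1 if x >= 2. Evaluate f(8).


8 satisfies x >= 2
f(8) = 15

15


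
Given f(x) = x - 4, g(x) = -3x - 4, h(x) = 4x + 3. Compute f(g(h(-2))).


h(-2) = -5
g(-5) = 11
f(11) = 7

7


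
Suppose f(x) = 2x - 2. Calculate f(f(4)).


f(4) = 6
f(6) = 10

10


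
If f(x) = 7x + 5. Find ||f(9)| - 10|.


f(9) = 68
|68| = 68
|68 - 10| = 58

58


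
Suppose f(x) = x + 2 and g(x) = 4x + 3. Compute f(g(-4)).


g(-4) = -13
f(-13) = -11

-11


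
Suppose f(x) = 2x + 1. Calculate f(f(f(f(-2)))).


f(-2) = -3
f(-3) = -5
f(-5) = -9
f(-9) = -17

-17


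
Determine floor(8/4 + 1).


8/4 = 2
2 + 1 = 3
floor(3) = 3

3


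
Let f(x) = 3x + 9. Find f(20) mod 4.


f(20) = 69
69 mod 4 = 1

1


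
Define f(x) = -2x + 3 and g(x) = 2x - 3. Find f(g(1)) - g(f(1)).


f(g(1)) = 5
g(f(1)) = -1
Difference = 6

6


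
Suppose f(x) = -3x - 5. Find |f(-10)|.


f(-10) = 25
|25| = 25

25


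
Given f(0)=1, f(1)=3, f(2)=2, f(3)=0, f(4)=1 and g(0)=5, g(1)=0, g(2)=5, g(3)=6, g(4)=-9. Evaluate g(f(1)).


f(1) = 3
g(3) = 6

6


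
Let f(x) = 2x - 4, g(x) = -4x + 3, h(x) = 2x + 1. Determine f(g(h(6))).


h(6) = 13
g(13) = -49
f(-49) = -102

-102


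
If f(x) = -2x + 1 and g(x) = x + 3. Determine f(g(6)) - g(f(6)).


f(g(6)) = -17
g(f(6)) = -8
Difference = -9

-9


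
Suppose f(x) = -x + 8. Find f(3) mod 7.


f(3) = 5
5 mod 7 = 5

5


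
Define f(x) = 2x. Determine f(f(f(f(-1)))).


-16


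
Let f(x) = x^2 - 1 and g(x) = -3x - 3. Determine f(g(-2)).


g(-2) = 3
f(3) = 1*(3)^2 - 1 = 8

8


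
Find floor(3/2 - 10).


3/2 = 1.5
1.5 - 10 = -8.5
floor(-8.5) = -9

-9


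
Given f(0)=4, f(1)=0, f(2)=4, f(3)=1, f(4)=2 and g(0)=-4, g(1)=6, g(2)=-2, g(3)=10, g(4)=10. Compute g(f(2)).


f(2) = 4
g(4) = 10

10


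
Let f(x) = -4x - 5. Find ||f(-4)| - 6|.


f(-4) = 11
|11| = 11
|11 - 6| = 5

5


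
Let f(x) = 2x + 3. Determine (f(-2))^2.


f(-2) = -1
(-1)^2 = 1

1


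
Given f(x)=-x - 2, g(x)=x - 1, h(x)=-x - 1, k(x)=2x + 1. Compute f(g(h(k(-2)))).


k(-2) = -3
h(-3) = 2
g(2) = 1
f(1) = -3

-3


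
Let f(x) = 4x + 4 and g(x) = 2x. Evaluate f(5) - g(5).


14


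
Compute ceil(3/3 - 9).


-8


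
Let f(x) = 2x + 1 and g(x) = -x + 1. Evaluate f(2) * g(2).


f(2) = 5
g(2) = -1
Product = -5

-5


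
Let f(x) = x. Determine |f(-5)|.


f(-5) = -5
|-5| = 5

5


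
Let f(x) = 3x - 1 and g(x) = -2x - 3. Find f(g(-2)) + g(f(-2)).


13


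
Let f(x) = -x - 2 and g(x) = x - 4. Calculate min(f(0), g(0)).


-4


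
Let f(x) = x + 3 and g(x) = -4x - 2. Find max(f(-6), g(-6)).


f(-6) = -3
g(-6) = 22
max = 22

22


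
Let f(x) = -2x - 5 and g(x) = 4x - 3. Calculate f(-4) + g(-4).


f(-4) = 3
g(-4) = -19
Sum = -16

-16


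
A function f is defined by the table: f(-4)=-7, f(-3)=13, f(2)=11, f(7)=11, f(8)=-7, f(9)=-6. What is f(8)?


Reading from the table at x = 8

-7


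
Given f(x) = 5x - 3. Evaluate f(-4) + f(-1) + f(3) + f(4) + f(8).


f(-4) = -23
f(-1) = -8
f(3) = 12
f(4) = 17
f(8) = 37
Sum = 35

35


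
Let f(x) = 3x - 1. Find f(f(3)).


f(3) = 8
f(8) = 23

23


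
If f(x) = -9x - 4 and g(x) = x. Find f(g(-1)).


5


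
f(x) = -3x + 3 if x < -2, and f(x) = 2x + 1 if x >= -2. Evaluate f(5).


11


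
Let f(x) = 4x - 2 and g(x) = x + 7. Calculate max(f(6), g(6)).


f(6) = 22
g(6) = 13
max = 22

22


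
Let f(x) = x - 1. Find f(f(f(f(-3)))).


f(-3) = -4
f(-4) = -5
f(-5) = -6
f(-6) = -7

-7


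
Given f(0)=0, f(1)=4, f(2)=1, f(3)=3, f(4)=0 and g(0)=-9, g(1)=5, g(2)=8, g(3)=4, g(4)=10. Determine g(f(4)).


f(4) = 0
g(0) = -9

-9


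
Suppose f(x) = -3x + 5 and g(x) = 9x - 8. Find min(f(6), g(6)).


f(6) = -13
g(6) = 46
min = -13

-13


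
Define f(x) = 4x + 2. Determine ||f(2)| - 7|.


f(2) = 10
|10| = 10
|10 - 7| = 3

3


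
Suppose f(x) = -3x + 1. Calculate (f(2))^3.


f(2) = -5
(-5)^3 = -125

-125


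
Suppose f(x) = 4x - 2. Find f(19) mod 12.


f(19) = 74
74 mod 12 = 2

2


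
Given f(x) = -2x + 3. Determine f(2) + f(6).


f(2) = -1
f(6) = -9
Sum = -10

-10


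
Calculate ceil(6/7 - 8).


6/7 = 0.8571
0.8571 - 8 = -7.1429
ceil(-7.1429) = -7

-7


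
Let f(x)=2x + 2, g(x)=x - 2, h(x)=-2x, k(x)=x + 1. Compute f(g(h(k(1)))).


k(1) = 2
h(2) = -4
g(-4) = -6
f(-6) = -10

-10


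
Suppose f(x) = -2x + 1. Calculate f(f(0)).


f(0) = 1
f(1) = -1

-1


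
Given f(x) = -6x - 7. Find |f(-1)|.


f(-1) = -1
|-1| = 1

1


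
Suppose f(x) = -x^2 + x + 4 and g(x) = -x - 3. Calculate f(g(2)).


g(2) = -5
f(-5) = (-1)*(-5)^2 + 1*(-5) + 4 = -26

-26


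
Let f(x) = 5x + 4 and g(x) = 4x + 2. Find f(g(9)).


g(9) = 38
f(38) = 194

194


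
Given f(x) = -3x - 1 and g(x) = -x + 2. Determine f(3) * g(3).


f(3) = -10
g(3) = -1
Product = 10

10


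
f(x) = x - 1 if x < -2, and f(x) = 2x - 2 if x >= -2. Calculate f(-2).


-2 satisfies x >= -2
f(-2) = -6

-6


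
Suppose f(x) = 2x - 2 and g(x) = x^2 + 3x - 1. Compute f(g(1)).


g(1) = 3
f(3) = 4

4


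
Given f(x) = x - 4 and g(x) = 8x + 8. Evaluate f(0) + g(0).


f(0) = -4
g(0) = 8
Sum = 4

4


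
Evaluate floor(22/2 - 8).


22/2 = 11
11 - 8 = 3
floor(3) = 3

3


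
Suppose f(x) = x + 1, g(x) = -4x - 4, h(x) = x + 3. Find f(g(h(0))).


h(0) = 3
g(3) = -16
f(-16) = -15

-15


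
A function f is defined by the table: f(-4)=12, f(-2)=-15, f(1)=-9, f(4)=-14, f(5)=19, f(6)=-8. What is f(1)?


-9


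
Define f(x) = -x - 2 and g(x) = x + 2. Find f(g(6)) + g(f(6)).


f(g(6)) = -10
g(f(6)) = -6
Sum = -16

-16


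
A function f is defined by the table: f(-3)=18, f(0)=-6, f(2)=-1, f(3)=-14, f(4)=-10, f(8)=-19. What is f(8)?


-19


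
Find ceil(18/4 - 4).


18/4 = 4.5
4.5 - 4 = 0.5
ceil(0.5) = 1

1


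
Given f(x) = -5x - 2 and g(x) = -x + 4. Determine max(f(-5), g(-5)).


f(-5) = 23
g(-5) = 9
max = 23

23


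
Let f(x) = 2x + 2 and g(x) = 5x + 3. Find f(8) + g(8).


61


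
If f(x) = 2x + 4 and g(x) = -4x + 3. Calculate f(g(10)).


g(10) = -37
f(-37) = -70

-70


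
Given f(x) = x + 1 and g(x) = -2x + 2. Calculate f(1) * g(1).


f(1) = 2
g(1) = 0
Product = 0

0


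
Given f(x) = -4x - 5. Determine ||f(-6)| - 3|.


16


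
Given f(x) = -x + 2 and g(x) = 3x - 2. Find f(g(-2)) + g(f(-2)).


f(g(-2)) = 10
g(f(-2)) = 10
Sum = 20

20


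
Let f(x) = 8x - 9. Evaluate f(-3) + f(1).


f(-3) = -33
f(1) = -1
Sum = -34

-34


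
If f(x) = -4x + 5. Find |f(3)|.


7


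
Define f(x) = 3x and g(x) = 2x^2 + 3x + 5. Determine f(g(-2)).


g(-2) = 7
f(7) = 21

21


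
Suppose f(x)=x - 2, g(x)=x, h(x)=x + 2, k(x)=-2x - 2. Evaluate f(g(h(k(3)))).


-8


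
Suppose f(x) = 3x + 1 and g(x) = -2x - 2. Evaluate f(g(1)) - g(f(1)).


f(g(1)) = -11
g(f(1)) = -10
Difference = -1

-1


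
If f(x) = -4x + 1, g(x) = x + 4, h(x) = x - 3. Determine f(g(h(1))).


h(1) = -2
g(-2) = 2
f(2) = -7

-7


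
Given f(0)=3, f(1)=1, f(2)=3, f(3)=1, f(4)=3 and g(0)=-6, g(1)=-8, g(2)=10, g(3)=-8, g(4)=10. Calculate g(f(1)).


f(1) = 1
g(1) = -8

-8


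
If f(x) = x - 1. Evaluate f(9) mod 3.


f(9) = 8
8 mod 3 = 2

2


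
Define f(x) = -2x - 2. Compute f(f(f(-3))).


f(-3) = 4
f(4) = -10
f(-10) = 18

18


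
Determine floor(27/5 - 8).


27/5 = 5.4
5.4 - 8 = -2.6
floor(-2.6) = -3

-3


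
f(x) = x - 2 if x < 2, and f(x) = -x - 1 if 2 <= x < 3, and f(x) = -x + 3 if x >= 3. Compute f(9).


9 satisfies x >= 3
f(9) = -6

-6


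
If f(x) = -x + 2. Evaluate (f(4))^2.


f(4) = -2
(-2)^2 = 4

4


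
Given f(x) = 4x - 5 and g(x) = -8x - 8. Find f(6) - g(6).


f(6) = 19
g(6) = -56
Difference = 75

75


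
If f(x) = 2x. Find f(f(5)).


20


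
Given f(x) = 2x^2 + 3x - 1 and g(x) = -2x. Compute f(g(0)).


g(0) = 0
f(0) = 2*(0)^2 + 3*(0) - 1 = -1

-1


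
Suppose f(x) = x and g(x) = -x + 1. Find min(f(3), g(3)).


f(3) = 3
g(3) = -2
min = -2

-2


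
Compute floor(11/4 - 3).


11/4 = 2.75
2.75 - 3 = -0.25
floor(-0.25) = -1

-1


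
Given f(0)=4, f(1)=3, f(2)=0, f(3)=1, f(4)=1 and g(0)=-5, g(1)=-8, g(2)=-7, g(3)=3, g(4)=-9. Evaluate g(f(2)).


f(2) = 0
g(0) = -5

-5


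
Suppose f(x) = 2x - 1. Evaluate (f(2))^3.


27


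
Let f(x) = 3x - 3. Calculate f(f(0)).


f(0) = -3
f(-3) = -12

-12


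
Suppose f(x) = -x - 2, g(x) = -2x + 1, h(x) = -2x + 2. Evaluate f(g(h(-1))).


5


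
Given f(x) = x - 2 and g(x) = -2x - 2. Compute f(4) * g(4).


f(4) = 2
g(4) = -10
Product = -20

-20


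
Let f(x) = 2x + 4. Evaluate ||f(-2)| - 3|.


f(-2) = 0
|0| = 0
|0 - 3| = 3

3


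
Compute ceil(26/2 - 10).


26/2 = 13
13 - 10 = 3
ceil(3) = 3

3


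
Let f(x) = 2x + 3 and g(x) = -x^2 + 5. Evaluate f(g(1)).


g(1) = 4
f(4) = 11

11


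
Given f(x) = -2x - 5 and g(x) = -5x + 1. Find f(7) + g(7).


f(7) = -19
g(7) = -34
Sum = -53

-53


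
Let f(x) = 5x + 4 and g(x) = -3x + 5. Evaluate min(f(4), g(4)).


f(4) = 24
g(4) = -7
min = -7

-7


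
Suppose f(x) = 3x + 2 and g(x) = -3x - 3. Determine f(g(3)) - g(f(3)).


f(g(3)) = -34
g(f(3)) = -36
Difference = 2

2


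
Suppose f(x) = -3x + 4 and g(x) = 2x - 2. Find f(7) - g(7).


-29


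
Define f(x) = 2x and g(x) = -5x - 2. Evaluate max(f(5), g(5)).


f(5) = 10
g(5) = -27
max = 10

10


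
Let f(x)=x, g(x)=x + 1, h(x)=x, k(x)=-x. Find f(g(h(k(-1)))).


k(-1) = 1
h(1) = 1
g(1) = 2
f(2) = 2

2


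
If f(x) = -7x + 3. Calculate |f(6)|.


f(6) = -39
|-39| = 39

39


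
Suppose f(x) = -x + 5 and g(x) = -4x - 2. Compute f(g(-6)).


-17


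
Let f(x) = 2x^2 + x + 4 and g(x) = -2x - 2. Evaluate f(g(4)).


194


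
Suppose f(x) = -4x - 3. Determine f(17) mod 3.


f(17) = -71
-71 mod 3 = 1

1


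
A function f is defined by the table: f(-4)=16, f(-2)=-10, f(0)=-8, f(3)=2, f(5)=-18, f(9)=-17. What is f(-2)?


Reading from the table at x = -2

-10


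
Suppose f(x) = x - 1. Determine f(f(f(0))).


f(0) = -1
f(-1) = -2
f(-2) = -3

-3


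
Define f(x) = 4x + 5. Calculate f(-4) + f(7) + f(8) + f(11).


f(-4) = -11
f(7) = 33
f(8) = 37
f(11) = 49
Sum = 108

108


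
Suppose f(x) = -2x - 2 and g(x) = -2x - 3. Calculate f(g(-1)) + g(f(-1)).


-3


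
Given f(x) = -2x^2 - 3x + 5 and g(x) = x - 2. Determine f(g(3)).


0


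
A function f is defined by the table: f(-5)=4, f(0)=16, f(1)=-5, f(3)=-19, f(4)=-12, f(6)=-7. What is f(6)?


-7


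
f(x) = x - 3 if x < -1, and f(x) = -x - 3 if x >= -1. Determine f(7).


-10


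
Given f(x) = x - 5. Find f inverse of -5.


Solve x - 5 = -5
x = (-5 + 5) / 1 = 0

0


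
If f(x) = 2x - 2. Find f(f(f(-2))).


f(-2) = -6
f(-6) = -14
f(-14) = -30

-30


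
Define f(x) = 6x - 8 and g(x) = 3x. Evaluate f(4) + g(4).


f(4) = 16
g(4) = 12
Sum = 28

28


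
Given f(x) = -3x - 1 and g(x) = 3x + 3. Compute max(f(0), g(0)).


f(0) = -1
g(0) = 3
max = 3

3


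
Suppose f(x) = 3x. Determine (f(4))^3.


f(4) = 12
(12)^3 = 1728

1728


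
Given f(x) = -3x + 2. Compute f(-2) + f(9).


f(-2) = 8
f(9) = -25
Sum = -17

-17


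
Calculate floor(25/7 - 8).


25/7 = 3.5714
3.5714 - 8 = -4.4286
floor(-4.4286) = -5

-5


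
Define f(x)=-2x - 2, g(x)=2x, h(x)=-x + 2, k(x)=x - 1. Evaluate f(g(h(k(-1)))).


k(-1) = -2
h(-2) = 4
g(4) = 8
f(8) = -18

-18


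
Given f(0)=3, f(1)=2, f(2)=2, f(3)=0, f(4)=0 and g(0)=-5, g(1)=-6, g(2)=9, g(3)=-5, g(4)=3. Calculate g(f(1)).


f(1) = 2
g(2) = 9

9


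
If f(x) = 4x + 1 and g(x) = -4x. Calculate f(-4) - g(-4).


f(-4) = -15
g(-4) = 16
Difference = -31

-31


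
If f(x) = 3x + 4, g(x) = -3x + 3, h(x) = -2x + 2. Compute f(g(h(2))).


h(2) = -2
g(-2) = 9
f(9) = 31

31


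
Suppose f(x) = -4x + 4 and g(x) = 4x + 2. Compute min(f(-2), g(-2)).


f(-2) = 12
g(-2) = -6
min = -6

-6


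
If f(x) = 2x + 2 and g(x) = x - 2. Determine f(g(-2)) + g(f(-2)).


f(g(-2)) = -6
g(f(-2)) = -4
Sum = -10

-10


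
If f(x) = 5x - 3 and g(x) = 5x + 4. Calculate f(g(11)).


g(11) = 59
f(59) = 292

292


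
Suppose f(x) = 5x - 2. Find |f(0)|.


f(0) = -2
|-2| = 2

2


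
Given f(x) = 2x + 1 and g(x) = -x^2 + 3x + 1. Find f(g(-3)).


g(-3) = -17
f(-17) = -33

-33


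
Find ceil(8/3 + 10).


8/3 = 2.6667
2.6667 + 10 = 12.6667
ceil(12.6667) = 13

13


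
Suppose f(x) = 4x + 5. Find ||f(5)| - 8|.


f(5) = 25
|25| = 25
|25 - 8| = 17

17


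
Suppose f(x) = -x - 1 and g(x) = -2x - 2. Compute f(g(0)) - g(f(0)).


f(g(0)) = 1
g(f(0)) = 0
Difference = 1

1


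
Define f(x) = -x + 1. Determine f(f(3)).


f(3) = -2
f(-2) = 3

3


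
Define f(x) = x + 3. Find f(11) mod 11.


f(11) = 14
14 mod 11 = 3

3


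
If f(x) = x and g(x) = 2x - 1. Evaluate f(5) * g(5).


f(5) = 5
g(5) = 9
Product = 45

45


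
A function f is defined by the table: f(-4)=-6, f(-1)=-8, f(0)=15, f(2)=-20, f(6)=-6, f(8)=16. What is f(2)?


Reading from the table at x = 2

-20


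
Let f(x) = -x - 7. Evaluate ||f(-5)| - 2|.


f(-5) = -2
|-2| = 2
|2 - 2| = 0

0


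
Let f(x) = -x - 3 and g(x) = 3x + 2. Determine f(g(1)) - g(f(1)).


f(g(1)) = -8
g(f(1)) = -10
Difference = 2

2


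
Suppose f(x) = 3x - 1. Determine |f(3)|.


f(3) = 8
|8| = 8

8


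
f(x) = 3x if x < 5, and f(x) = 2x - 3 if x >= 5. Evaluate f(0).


0 satisfies x < 5
f(0) = 0

0


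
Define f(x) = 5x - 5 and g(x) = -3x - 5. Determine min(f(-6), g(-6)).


f(-6) = -35
g(-6) = 13
min = -35

-35


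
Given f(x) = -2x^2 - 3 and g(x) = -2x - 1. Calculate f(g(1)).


g(1) = -3
f(-3) = (-2)*(-3)^2 - 3 = -21

-21


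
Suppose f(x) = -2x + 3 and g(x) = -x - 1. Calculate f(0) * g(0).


-3


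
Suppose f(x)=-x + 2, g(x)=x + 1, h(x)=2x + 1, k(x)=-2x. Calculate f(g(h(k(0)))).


k(0) = 0
h(0) = 1
g(1) = 2
f(2) = 0

0


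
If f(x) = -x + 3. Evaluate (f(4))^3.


f(4) = -1
(-1)^3 = -1

-1


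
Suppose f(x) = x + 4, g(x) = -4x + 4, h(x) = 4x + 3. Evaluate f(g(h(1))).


h(1) = 7
g(7) = -24
f(-24) = -20

-20


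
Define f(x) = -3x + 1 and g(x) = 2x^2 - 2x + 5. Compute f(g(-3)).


g(-3) = 29
f(29) = -86

-86


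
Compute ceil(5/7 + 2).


5/7 = 0.7143
0.7143 + 2 = 2.7143
ceil(2.7143) = 3

3


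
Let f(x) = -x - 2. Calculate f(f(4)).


f(4) = -6
f(-6) = 4

4
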